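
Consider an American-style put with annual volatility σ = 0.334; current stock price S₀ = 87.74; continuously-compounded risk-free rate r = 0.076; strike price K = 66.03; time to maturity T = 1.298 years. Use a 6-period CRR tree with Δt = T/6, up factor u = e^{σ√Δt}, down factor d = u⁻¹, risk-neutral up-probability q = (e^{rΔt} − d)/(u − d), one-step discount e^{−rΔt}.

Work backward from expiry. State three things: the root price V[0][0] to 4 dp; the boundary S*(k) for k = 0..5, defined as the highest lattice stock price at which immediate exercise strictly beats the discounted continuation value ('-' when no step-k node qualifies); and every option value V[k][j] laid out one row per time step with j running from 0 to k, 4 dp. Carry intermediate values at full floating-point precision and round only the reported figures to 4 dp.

Δt=0.21633, u=1.16807, d=0.85612, q=0.51438, disc=e^(-rΔt)=0.98369
k=6 terminal: V=max(K-S,0) → 31.4843 18.8966 1.7223 0.0000 0.0000 0.0000 0.0000
k=5: j=0 S=40.3517 intr=25.6783 cont=24.6016 V=25.6783[EX]; j=1 S=55.0549 intr=10.9751 cont=9.8983 V=10.9751[EX]; j=2 S=75.1157 intr=0.0000 cont=0.8227 V=0.8227[hold]; j=3 S=102.4861 intr=0.0000 cont=0.0000 V=0.0000[hold]; j=4 S=139.8296 intr=0.0000 cont=0.0000 V=0.0000[hold]; j=5 S=190.7803 intr=0.0000 cont=0.0000 V=0.0000[hold]  S*(5)=55.0549
k=4: j=0 S=47.1334 intr=18.8966 cont=17.8198 V=18.8966[EX]; j=1 S=64.3077 intr=1.7223 cont=5.6591 V=5.6591[hold]; j=2 S=87.7400 intr=0.0000 cont=0.3930 V=0.3930[hold]; j=3 S=119.7104 intr=0.0000 cont=0.0000 V=0.0000[hold]; j=4 S=163.3301 intr=0.0000 cont=0.0000 V=0.0000[hold]  S*(4)=47.1334
k=3: j=0 S=55.0549 intr=10.9751 cont=11.8903 V=11.8903[hold]; j=1 S=75.1157 intr=0.0000 cont=2.9022 V=2.9022[hold]; j=2 S=102.4861 intr=0.0000 cont=0.1877 V=0.1877[hold]; j=3 S=139.8296 intr=0.0000 cont=0.0000 V=0.0000[hold]  S*(3)=-
k=2: j=0 S=64.3077 intr=1.7223 cont=7.1485 V=7.1485[hold]; j=1 S=87.7400 intr=0.0000 cont=1.4814 V=1.4814[hold]; j=2 S=119.7104 intr=0.0000 cont=0.0897 V=0.0897[hold]  S*(2)=-
k=1: j=0 S=75.1157 intr=0.0000 cont=4.1644 V=4.1644[hold]; j=1 S=102.4861 intr=0.0000 cont=0.7530 V=0.7530[hold]  S*(1)=-
k=0: j=0 S=87.7400 intr=0.0000 cont=2.3704 V=2.3704[hold]  S*(0)=-

price = 2.3704
boundary = - - - - 47.1334 55.0549
tree:
2.3704
4.1644 0.7530
7.1485 1.4814 0.0897
11.8903 2.9022 0.1877 0.0000
18.8966 5.6591 0.3930 0.0000 0.0000
25.6783 10.9751 0.8227 0.0000 0.0000 0.0000
31.4843 18.8966 1.7223 0.0000 0.0000 0.0000 0.0000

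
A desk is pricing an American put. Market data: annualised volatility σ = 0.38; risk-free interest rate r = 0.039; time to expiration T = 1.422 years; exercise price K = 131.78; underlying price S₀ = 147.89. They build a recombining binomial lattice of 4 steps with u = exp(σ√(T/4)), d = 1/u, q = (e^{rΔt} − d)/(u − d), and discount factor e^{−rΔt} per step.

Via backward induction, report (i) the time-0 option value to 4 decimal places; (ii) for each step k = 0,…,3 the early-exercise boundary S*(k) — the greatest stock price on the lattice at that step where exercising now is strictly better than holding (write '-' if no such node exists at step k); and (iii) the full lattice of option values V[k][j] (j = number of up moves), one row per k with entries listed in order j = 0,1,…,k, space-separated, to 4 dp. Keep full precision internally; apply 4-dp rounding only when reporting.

Δt=0.35550, u=1.25429, d=0.79726, q=0.47415, disc=e^(-rΔt)=0.98623
k=4 terminal: V=max(K-S,0) → 72.0290 37.7769 0.0000 0.0000 0.0000
k=3: j=0 S=74.9452 intr=56.8348 cont=55.0203 V=56.8348[EX]; j=1 S=117.9072 intr=13.8728 cont=19.5916 V=19.5916[hold]; j=2 S=185.4971 intr=0.0000 cont=0.0000 V=0.0000[hold]; j=3 S=291.8326 intr=0.0000 cont=0.0000 V=0.0000[hold]  S*(3)=74.9452
k=2: j=0 S=94.0031 intr=37.7769 cont=38.6367 V=38.6367[hold]; j=1 S=147.8900 intr=0.0000 cont=10.1605 V=10.1605[hold]; j=2 S=232.6674 intr=0.0000 cont=0.0000 V=0.0000[hold]  S*(2)=-
k=1: j=0 S=117.9072 intr=13.8728 cont=24.7887 V=24.7887[hold]; j=1 S=185.4971 intr=0.0000 cont=5.2694 V=5.2694[hold]  S*(1)=-
k=0: j=0 S=147.8900 intr=0.0000 cont=15.3198 V=15.3198[hold]  S*(0)=-

price = 15.3198
boundary = - - - 74.9452
tree:
15.3198
24.7887 5.2694
38.6367 10.1605 0.0000
56.8348 19.5916 0.0000 0.0000
72.0290 37.7769 0.0000 0.0000 0.0000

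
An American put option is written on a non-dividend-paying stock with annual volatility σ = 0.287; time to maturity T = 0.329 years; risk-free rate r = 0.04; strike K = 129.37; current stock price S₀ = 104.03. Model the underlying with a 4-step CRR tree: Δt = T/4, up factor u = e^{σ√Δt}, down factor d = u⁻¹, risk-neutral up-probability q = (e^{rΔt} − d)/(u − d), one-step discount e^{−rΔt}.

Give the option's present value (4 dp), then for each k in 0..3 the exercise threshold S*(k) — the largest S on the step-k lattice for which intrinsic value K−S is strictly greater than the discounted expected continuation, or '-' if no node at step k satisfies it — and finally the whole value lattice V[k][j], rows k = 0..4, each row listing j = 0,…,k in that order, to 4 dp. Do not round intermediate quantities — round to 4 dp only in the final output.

price = 25.4805
boundary = - 95.8103 104.0300 112.9549
tree:
25.4805
33.5597 17.5510
41.1300 25.3400 9.8600
48.1021 33.5597 16.4151 3.3550
54.5233 41.1300 25.3400 6.7245 0.0000

params: Δt=0.08225 u=1.08579 d=0.92099 q=0.49943 e^(-rΔt)=0.99672
t_4 payoffs: 54.5233 41.1300 25.3400 6.7245 0.0000
t_3: node(3,0) S=81.2679 payoff=48.1021 vs cont=47.6772 → 48.1021 [stop]  node(3,1) S=95.8103 payoff=33.5597 vs cont=33.1348 → 33.5597 [stop]  node(3,2) S=112.9549 payoff=16.4151 vs cont=15.9902 → 16.4151 [stop]  node(3,3) S=133.1675 payoff=0.0000 vs cont=3.3550 → 3.3550 [wait]  ⇒ S*(3)=112.9549
t_2: node(2,0) S=88.2400 payoff=41.1300 vs cont=40.7051 → 41.1300 [stop]  node(2,1) S=104.0300 payoff=25.3400 vs cont=24.9151 → 25.3400 [stop]  node(2,2) S=122.6455 payoff=6.7245 vs cont=9.8600 → 9.8600 [wait]  ⇒ S*(2)=104.0300
t_1: node(1,0) S=95.8103 payoff=33.5597 vs cont=33.1348 → 33.5597 [stop]  node(1,1) S=112.9549 payoff=16.4151 vs cont=17.5510 → 17.5510 [wait]  ⇒ S*(1)=95.8103
t_0: node(0,0) S=104.0300 payoff=25.3400 vs cont=25.4805 → 25.4805 [wait]  ⇒ S*(0)=-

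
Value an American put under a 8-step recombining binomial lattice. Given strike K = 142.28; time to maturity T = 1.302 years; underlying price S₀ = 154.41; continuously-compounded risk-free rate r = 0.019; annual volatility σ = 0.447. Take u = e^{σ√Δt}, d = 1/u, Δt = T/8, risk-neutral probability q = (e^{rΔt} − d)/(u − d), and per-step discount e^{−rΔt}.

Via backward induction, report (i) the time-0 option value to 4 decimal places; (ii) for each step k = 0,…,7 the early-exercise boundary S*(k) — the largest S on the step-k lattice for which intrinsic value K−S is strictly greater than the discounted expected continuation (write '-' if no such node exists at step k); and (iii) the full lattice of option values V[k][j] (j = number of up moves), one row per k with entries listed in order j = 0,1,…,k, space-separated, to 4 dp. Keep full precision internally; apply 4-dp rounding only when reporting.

Δt=0.16275, u=1.19761, d=0.83499, q=0.46358, disc=e^(-rΔt)=0.99691
k=8 terminal: V=max(K-S,0) → 105.7924 89.9468 67.2197 34.6229 0.0000 0.0000 0.0000 0.0000 0.0000
k=7: j=0 S=43.6980 intr=98.5820 cont=98.1428 V=98.5820[EX]; j=1 S=62.6749 intr=79.6051 cont=79.1658 V=79.6051[EX]; j=2 S=89.8931 intr=52.3869 cont=51.9476 V=52.3869[EX]; j=3 S=128.9315 intr=13.3485 cont=18.5151 V=18.5151[hold]; j=4 S=184.9234 intr=0.0000 cont=0.0000 V=0.0000[hold]; j=5 S=265.2311 intr=0.0000 cont=0.0000 V=0.0000[hold]; j=6 S=380.4145 intr=0.0000 cont=0.0000 V=0.0000[hold]; j=7 S=545.6193 intr=0.0000 cont=0.0000 V=0.0000[hold]  S*(7)=89.8931
k=6: j=0 S=52.3332 intr=89.9468 cont=89.5075 V=89.9468[EX]; j=1 S=75.0603 intr=67.2197 cont=66.7804 V=67.2197[EX]; j=2 S=107.6571 intr=34.6229 cont=36.5713 V=36.5713[hold]; j=3 S=154.4100 intr=0.0000 cont=9.9012 V=9.9012[hold]; j=4 S=221.4665 intr=0.0000 cont=0.0000 V=0.0000[hold]; j=5 S=317.6441 intr=0.0000 cont=0.0000 V=0.0000[hold]; j=6 S=455.5892 intr=0.0000 cont=0.0000 V=0.0000[hold]  S*(6)=75.0603
k=5: j=0 S=62.6749 intr=79.6051 cont=79.1658 V=79.6051[EX]; j=1 S=89.8931 intr=52.3869 cont=52.8481 V=52.8481[hold]; j=2 S=128.9315 intr=13.3485 cont=24.1328 V=24.1328[hold]; j=3 S=184.9234 intr=0.0000 cont=5.2948 V=5.2948[hold]; j=4 S=265.2311 intr=0.0000 cont=0.0000 V=0.0000[hold]; j=5 S=380.4145 intr=0.0000 cont=0.0000 V=0.0000[hold]  S*(5)=62.6749
k=4: j=0 S=75.0603 intr=67.2197 cont=66.9936 V=67.2197[EX]; j=1 S=107.6571 intr=34.6229 cont=39.4142 V=39.4142[hold]; j=2 S=154.4100 intr=0.0000 cont=15.3524 V=15.3524[hold]; j=3 S=221.4665 intr=0.0000 cont=2.8315 V=2.8315[hold]; j=4 S=317.6441 intr=0.0000 cont=0.0000 V=0.0000[hold]  S*(4)=75.0603
k=3: j=0 S=89.8931 intr=52.3869 cont=54.1619 V=54.1619[hold]; j=1 S=128.9315 intr=13.3485 cont=28.1724 V=28.1724[hold]; j=2 S=184.9234 intr=0.0000 cont=9.5184 V=9.5184[hold]; j=3 S=265.2311 intr=0.0000 cont=1.5142 V=1.5142[hold]  S*(3)=-
k=2: j=0 S=107.6571 intr=34.6229 cont=41.9836 V=41.9836[hold]; j=1 S=154.4100 intr=0.0000 cont=19.4645 V=19.4645[hold]; j=2 S=221.4665 intr=0.0000 cont=5.7899 V=5.7899[hold]  S*(2)=-
k=1: j=0 S=128.9315 intr=13.3485 cont=31.4468 V=31.4468[hold]; j=1 S=184.9234 intr=0.0000 cont=13.0847 V=13.0847[hold]  S*(1)=-
k=0: j=0 S=154.4100 intr=0.0000 cont=22.8637 V=22.8637[hold]  S*(0)=-

price = 22.8637
boundary = - - - - 75.0603 62.6749 75.0603 89.8931
tree:
22.8637
31.4468 13.0847
41.9836 19.4645 5.7899
54.1619 28.1724 9.5184 1.5142
67.2197 39.4142 15.3524 2.8315 0.0000
79.6051 52.8481 24.1328 5.2948 0.0000 0.0000
89.9468 67.2197 36.5713 9.9012 0.0000 0.0000 0.0000
98.5820 79.6051 52.3869 18.5151 0.0000 0.0000 0.0000 0.0000
105.7924 89.9468 67.2197 34.6229 0.0000 0.0000 0.0000 0.0000 0.0000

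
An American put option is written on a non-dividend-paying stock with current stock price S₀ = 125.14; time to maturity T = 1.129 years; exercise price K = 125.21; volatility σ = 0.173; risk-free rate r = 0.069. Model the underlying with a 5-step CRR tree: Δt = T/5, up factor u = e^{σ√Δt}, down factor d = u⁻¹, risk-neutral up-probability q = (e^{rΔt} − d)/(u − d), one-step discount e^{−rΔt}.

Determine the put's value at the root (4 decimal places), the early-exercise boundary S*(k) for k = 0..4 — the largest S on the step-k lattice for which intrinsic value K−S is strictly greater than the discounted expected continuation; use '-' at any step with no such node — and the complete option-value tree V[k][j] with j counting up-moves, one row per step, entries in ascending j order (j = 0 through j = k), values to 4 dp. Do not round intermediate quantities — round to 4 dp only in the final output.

price = 6.0851
boundary = - - 106.1676 97.7890 106.1676
tree:
6.0851
10.9751 2.6349
19.0424 5.3087 0.7294
27.4210 10.3267 1.7425 0.0000
35.1383 19.0424 4.1631 0.0000 0.0000
42.2467 27.4210 9.9459 0.0000 0.0000 0.0000

params: Δt=0.22580 u=1.08568 d=0.92108 q=0.57486 e^(-rΔt)=0.98454
t_5 payoffs: 42.2467 27.4210 9.9459 0.0000 0.0000 0.0000
t_4: node(4,0) S=90.0717 payoff=35.1383 vs cont=33.2027 → 35.1383 [stop]  node(4,1) S=106.1676 payoff=19.0424 vs cont=17.1067 → 19.0424 [stop]  node(4,2) S=125.1400 payoff=0.0700 vs cont=4.1631 → 4.1631 [wait]  node(4,3) S=147.5028 payoff=0.0000 vs cont=0.0000 → 0.0000 [wait]  node(4,4) S=173.8618 payoff=0.0000 vs cont=0.0000 → 0.0000 [wait]  ⇒ S*(4)=106.1676
t_3: node(3,0) S=97.7890 payoff=27.4210 vs cont=25.4853 → 27.4210 [stop]  node(3,1) S=115.2641 payoff=9.9459 vs cont=10.3267 → 10.3267 [wait]  node(3,2) S=135.8620 payoff=0.0000 vs cont=1.7425 → 1.7425 [wait]  node(3,3) S=160.1408 payoff=0.0000 vs cont=0.0000 → 0.0000 [wait]  ⇒ S*(3)=97.7890
t_2: node(2,0) S=106.1676 payoff=19.0424 vs cont=17.3222 → 19.0424 [stop]  node(2,1) S=125.1400 payoff=0.0700 vs cont=5.3087 → 5.3087 [wait]  node(2,2) S=147.5028 payoff=0.0000 vs cont=0.7294 → 0.7294 [wait]  ⇒ S*(2)=106.1676
t_1: node(1,0) S=115.2641 payoff=9.9459 vs cont=10.9751 → 10.9751 [wait]  node(1,1) S=135.8620 payoff=0.0000 vs cont=2.6349 → 2.6349 [wait]  ⇒ S*(1)=-
t_0: node(0,0) S=125.1400 payoff=0.0700 vs cont=6.0851 → 6.0851 [wait]  ⇒ S*(0)=-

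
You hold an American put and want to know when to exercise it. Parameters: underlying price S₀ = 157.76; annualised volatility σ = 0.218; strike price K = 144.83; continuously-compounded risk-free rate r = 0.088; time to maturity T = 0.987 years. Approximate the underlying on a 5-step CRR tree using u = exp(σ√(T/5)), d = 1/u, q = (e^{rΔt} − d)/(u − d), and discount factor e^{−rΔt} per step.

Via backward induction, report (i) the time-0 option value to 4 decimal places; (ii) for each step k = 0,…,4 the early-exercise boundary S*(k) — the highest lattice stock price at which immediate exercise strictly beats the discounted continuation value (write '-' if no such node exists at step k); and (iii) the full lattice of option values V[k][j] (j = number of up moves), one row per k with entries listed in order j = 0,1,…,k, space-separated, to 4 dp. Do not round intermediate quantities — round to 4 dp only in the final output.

Δt=0.19740  u=1.10170  d=0.90769  q=0.56612  discount=0.98278
step 5 (expiry): payoffs max(K−S,0) = 47.6280 26.8513 1.6335 0.0000 0.0000 0.0000
step 4: (k=4,j=0): S=107.0877, (K−S)⁺=37.7423, hold=35.2482 ⇒ V=37.7423 exercise | (k=4,j=1): S=129.9775, (K−S)⁺=14.8525, hold=12.3584 ⇒ V=14.8525 exercise | (k=4,j=2): S=157.7600, (K−S)⁺=0.0000, hold=0.6965 ⇒ V=0.6965 continue | (k=4,j=3): S=191.4810, (K−S)⁺=0.0000, hold=0.0000 ⇒ V=0.0000 continue | (k=4,j=4): S=232.4098, (K−S)⁺=0.0000, hold=0.0000 ⇒ V=0.0000 continue  boundary S*=129.9775
step 3: (k=3,j=0): S=117.9787, (K−S)⁺=26.8513, hold=24.3571 ⇒ V=26.8513 exercise | (k=3,j=1): S=143.1965, (K−S)⁺=1.6335, hold=6.7207 ⇒ V=6.7207 continue | (k=3,j=2): S=173.8046, (K−S)⁺=0.0000, hold=0.2970 ⇒ V=0.2970 continue | (k=3,j=3): S=210.9551, (K−S)⁺=0.0000, hold=0.0000 ⇒ V=0.0000 continue  boundary S*=117.9787
step 2: (k=2,j=0): S=129.9775, (K−S)⁺=14.8525, hold=15.1888 ⇒ V=15.1888 continue | (k=2,j=1): S=157.7600, (K−S)⁺=0.0000, hold=3.0310 ⇒ V=3.0310 continue | (k=2,j=2): S=191.4810, (K−S)⁺=0.0000, hold=0.1266 ⇒ V=0.1266 continue  boundary S*=-
step 1: (k=1,j=0): S=143.1965, (K−S)⁺=1.6335, hold=8.1630 ⇒ V=8.1630 continue | (k=1,j=1): S=173.8046, (K−S)⁺=0.0000, hold=1.3629 ⇒ V=1.3629 continue  boundary S*=-
step 0: (k=0,j=0): S=157.7600, (K−S)⁺=0.0000, hold=4.2390 ⇒ V=4.2390 continue  boundary S*=-

price = 4.2390
boundary = - - - 117.9787 129.9775
tree:
4.2390
8.1630 1.3629
15.1888 3.0310 0.1266
26.8513 6.7207 0.2970 0.0000
37.7423 14.8525 0.6965 0.0000 0.0000
47.6280 26.8513 1.6335 0.0000 0.0000 0.0000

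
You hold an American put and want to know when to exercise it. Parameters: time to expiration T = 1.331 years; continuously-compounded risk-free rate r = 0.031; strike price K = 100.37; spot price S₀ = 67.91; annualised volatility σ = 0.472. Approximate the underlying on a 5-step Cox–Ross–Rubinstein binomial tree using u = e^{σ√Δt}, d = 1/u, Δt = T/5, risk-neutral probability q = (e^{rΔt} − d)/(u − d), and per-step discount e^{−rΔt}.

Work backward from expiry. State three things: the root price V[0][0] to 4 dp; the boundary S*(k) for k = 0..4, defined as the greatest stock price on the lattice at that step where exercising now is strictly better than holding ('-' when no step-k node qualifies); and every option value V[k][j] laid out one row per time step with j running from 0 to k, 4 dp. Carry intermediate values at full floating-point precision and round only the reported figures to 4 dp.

price = 36.7398
boundary = - - 41.7263 53.2319 67.9100
tree:
36.7398
47.3983 24.7050
58.6437 34.8578 13.0545
67.6625 47.1381 20.8562 3.9941
74.7319 58.6437 32.4600 7.4066 0.0000
80.2734 67.6625 47.1381 13.7345 0.0000 0.0000

params: Δt=0.26620 u=1.27574 d=0.78386 q=0.45626 e^(-rΔt)=0.99178
t_5 payoffs: 80.2734 67.6625 47.1381 13.7345 0.0000 0.0000
t_4: node(4,0) S=25.6381 payoff=74.7319 vs cont=73.9071 → 74.7319 [stop]  node(4,1) S=41.7263 payoff=58.6437 vs cont=57.8189 → 58.6437 [stop]  node(4,2) S=67.9100 payoff=32.4600 vs cont=31.6351 → 32.4600 [stop]  node(4,3) S=110.5244 payoff=0.0000 vs cont=7.4066 → 7.4066 [wait]  node(4,4) S=179.8798 payoff=0.0000 vs cont=0.0000 → 0.0000 [wait]  ⇒ S*(4)=67.9100
t_3: node(3,0) S=32.7075 payoff=67.6625 vs cont=66.8376 → 67.6625 [stop]  node(3,1) S=53.2319 payoff=47.1381 vs cont=46.3133 → 47.1381 [stop]  node(3,2) S=86.6355 payoff=13.7345 vs cont=20.8562 → 20.8562 [wait]  node(3,3) S=141.0004 payoff=0.0000 vs cont=3.9941 → 3.9941 [wait]  ⇒ S*(3)=53.2319
t_2: node(2,0) S=41.7263 payoff=58.6437 vs cont=57.8189 → 58.6437 [stop]  node(2,1) S=67.9100 payoff=32.4600 vs cont=34.8578 → 34.8578 [wait]  node(2,2) S=110.5244 payoff=0.0000 vs cont=13.0545 → 13.0545 [wait]  ⇒ S*(2)=41.7263
t_1: node(1,0) S=53.2319 payoff=47.1381 vs cont=47.3983 → 47.3983 [wait]  node(1,1) S=86.6355 payoff=13.7345 vs cont=24.7050 → 24.7050 [wait]  ⇒ S*(1)=-
t_0: node(0,0) S=67.9100 payoff=32.4600 vs cont=36.7398 → 36.7398 [wait]  ⇒ S*(0)=-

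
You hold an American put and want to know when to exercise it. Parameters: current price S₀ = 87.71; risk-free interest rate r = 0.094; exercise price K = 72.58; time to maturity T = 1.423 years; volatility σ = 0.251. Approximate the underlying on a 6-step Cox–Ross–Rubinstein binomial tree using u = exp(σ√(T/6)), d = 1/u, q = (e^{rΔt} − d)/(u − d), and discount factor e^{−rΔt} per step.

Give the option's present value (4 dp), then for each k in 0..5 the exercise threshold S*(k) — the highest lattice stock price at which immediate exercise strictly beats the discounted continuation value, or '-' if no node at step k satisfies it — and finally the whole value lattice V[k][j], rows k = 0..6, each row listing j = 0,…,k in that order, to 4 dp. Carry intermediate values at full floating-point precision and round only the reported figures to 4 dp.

Δt=0.23717  u=1.13002  d=0.88494  q=0.56146  discount=0.97795
step 6 (expiry): payoffs max(K−S,0) = 30.4560 18.7899 3.8928 0.0000 0.0000 0.0000 0.0000
step 5: (k=5,j=0): S=47.6010, (K−S)⁺=24.9790, hold=23.3788 ⇒ V=24.9790 exercise | (k=5,j=1): S=60.7840, (K−S)⁺=11.7960, hold=10.1958 ⇒ V=11.7960 exercise | (k=5,j=2): S=77.6180, (K−S)⁺=0.0000, hold=1.6695 ⇒ V=1.6695 continue | (k=5,j=3): S=99.1142, (K−S)⁺=0.0000, hold=0.0000 ⇒ V=0.0000 continue | (k=5,j=4): S=126.5636, (K−S)⁺=0.0000, hold=0.0000 ⇒ V=0.0000 continue | (k=5,j=5): S=161.6152, (K−S)⁺=0.0000, hold=0.0000 ⇒ V=0.0000 continue  boundary S*=60.7840
step 4: (k=4,j=0): S=53.7901, (K−S)⁺=18.7899, hold=17.1897 ⇒ V=18.7899 exercise | (k=4,j=1): S=68.6872, (K−S)⁺=3.8928, hold=5.9756 ⇒ V=5.9756 continue | (k=4,j=2): S=87.7100, (K−S)⁺=0.0000, hold=0.7160 ⇒ V=0.7160 continue | (k=4,j=3): S=112.0011, (K−S)⁺=0.0000, hold=0.0000 ⇒ V=0.0000 continue | (k=4,j=4): S=143.0196, (K−S)⁺=0.0000, hold=0.0000 ⇒ V=0.0000 continue  boundary S*=53.7901
step 3: (k=3,j=0): S=60.7840, (K−S)⁺=11.7960, hold=11.3395 ⇒ V=11.7960 exercise | (k=3,j=1): S=77.6180, (K−S)⁺=0.0000, hold=2.9559 ⇒ V=2.9559 continue | (k=3,j=2): S=99.1142, (K−S)⁺=0.0000, hold=0.3071 ⇒ V=0.3071 continue | (k=3,j=3): S=126.5636, (K−S)⁺=0.0000, hold=0.0000 ⇒ V=0.0000 continue  boundary S*=60.7840
step 2: (k=2,j=0): S=68.6872, (K−S)⁺=3.8928, hold=6.6819 ⇒ V=6.6819 continue | (k=2,j=1): S=87.7100, (K−S)⁺=0.0000, hold=1.4363 ⇒ V=1.4363 continue | (k=2,j=2): S=112.0011, (K−S)⁺=0.0000, hold=0.1317 ⇒ V=0.1317 continue  boundary S*=-
step 1: (k=1,j=0): S=77.6180, (K−S)⁺=0.0000, hold=3.6543 ⇒ V=3.6543 continue | (k=1,j=1): S=99.1142, (K−S)⁺=0.0000, hold=0.6883 ⇒ V=0.6883 continue  boundary S*=-
step 0: (k=0,j=0): S=87.7100, (K−S)⁺=0.0000, hold=1.9451 ⇒ V=1.9451 continue  boundary S*=-

price = 1.9451
boundary = - - - 60.7840 53.7901 60.7840
tree:
1.9451
3.6543 0.6883
6.6819 1.4363 0.1317
11.7960 2.9559 0.3071 0.0000
18.7899 5.9756 0.7160 0.0000 0.0000
24.9790 11.7960 1.6695 0.0000 0.0000 0.0000
30.4560 18.7899 3.8928 0.0000 0.0000 0.0000 0.0000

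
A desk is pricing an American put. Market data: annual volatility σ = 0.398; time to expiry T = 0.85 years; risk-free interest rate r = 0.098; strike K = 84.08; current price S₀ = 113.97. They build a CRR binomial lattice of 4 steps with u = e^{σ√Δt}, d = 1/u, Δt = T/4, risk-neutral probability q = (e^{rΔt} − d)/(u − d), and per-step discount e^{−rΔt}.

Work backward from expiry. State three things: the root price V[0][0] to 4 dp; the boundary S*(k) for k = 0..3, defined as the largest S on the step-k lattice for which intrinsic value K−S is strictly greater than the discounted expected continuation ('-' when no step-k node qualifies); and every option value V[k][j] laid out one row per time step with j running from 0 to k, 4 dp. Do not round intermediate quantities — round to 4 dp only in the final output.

price = 2.8550
boundary = - - - 65.7282
tree:
2.8550
5.3780 0.5609
10.0100 1.1720 0.0000
18.3518 2.4485 0.0000 0.0000
29.3693 5.1156 0.0000 0.0000 0.0000

params: Δt=0.21250 u=1.20138 d=0.83238 q=0.51129 e^(-rΔt)=0.97939
t_4 payoffs: 29.3693 5.1156 0.0000 0.0000 0.0000
t_3: node(3,0) S=65.7282 payoff=18.3518 vs cont=16.6189 → 18.3518 [stop]  node(3,1) S=94.8661 payoff=0.0000 vs cont=2.4485 → 2.4485 [wait]  node(3,2) S=136.9210 payoff=0.0000 vs cont=0.0000 → 0.0000 [wait]  node(3,3) S=197.6192 payoff=0.0000 vs cont=0.0000 → 0.0000 [wait]  ⇒ S*(3)=65.7282
t_2: node(2,0) S=78.9644 payoff=5.1156 vs cont=10.0100 → 10.0100 [wait]  node(2,1) S=113.9700 payoff=0.0000 vs cont=1.1720 → 1.1720 [wait]  node(2,2) S=164.4938 payoff=0.0000 vs cont=0.0000 → 0.0000 [wait]  ⇒ S*(2)=-
t_1: node(1,0) S=94.8661 payoff=0.0000 vs cont=5.3780 → 5.3780 [wait]  node(1,1) S=136.9210 payoff=0.0000 vs cont=0.5609 → 0.5609 [wait]  ⇒ S*(1)=-
t_0: node(0,0) S=113.9700 payoff=0.0000 vs cont=2.8550 → 2.8550 [wait]  ⇒ S*(0)=-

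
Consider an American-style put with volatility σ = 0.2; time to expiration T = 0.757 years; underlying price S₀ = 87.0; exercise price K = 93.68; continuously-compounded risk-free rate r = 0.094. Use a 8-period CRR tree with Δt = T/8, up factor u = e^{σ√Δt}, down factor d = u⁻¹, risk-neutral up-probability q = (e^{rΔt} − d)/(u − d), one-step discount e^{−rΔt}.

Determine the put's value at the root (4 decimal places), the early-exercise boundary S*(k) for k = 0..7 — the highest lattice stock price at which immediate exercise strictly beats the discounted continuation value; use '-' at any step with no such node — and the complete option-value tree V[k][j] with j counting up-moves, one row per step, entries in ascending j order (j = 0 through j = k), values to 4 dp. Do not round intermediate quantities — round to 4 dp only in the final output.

Δt=0.09463  u=1.06345  d=0.94033  q=0.55719  discount=0.99114
step 8 (expiry): payoffs max(K−S,0) = 40.4975 33.5341 25.6588 16.7525 6.6800 0.0000 0.0000 0.0000 0.0000
step 7: (k=7,j=0): S=56.5572, (K−S)⁺=37.1228, hold=36.2933 ⇒ V=37.1228 exercise | (k=7,j=1): S=63.9625, (K−S)⁺=29.7175, hold=28.8880 ⇒ V=29.7175 exercise | (k=7,j=2): S=72.3374, (K−S)⁺=21.3426, hold=20.5131 ⇒ V=21.3426 exercise | (k=7,j=3): S=81.8089, (K−S)⁺=11.8711, hold=11.0416 ⇒ V=11.8711 exercise | (k=7,j=4): S=92.5205, (K−S)⁺=1.1595, hold=2.9318 ⇒ V=2.9318 continue | (k=7,j=5): S=104.6347, (K−S)⁺=0.0000, hold=0.0000 ⇒ V=0.0000 continue | (k=7,j=6): S=118.3350, (K−S)⁺=0.0000, hold=0.0000 ⇒ V=0.0000 continue | (k=7,j=7): S=133.8292, (K−S)⁺=0.0000, hold=0.0000 ⇒ V=0.0000 continue  boundary S*=81.8089
step 6: (k=6,j=0): S=60.1459, (K−S)⁺=33.5341, hold=32.7045 ⇒ V=33.5341 exercise | (k=6,j=1): S=68.0212, (K−S)⁺=25.6588, hold=24.8293 ⇒ V=25.6588 exercise | (k=6,j=2): S=76.9275, (K−S)⁺=16.7525, hold=15.9229 ⇒ V=16.7525 exercise | (k=6,j=3): S=87.0000, (K−S)⁺=6.6800, hold=6.8292 ⇒ V=6.8292 continue | (k=6,j=4): S=98.3913, (K−S)⁺=0.0000, hold=1.2867 ⇒ V=1.2867 continue | (k=6,j=5): S=111.2742, (K−S)⁺=0.0000, hold=0.0000 ⇒ V=0.0000 continue | (k=6,j=6): S=125.8439, (K−S)⁺=0.0000, hold=0.0000 ⇒ V=0.0000 continue  boundary S*=76.9275
step 5: (k=5,j=0): S=63.9625, (K−S)⁺=29.7175, hold=28.8880 ⇒ V=29.7175 exercise | (k=5,j=1): S=72.3374, (K−S)⁺=21.3426, hold=20.5131 ⇒ V=21.3426 exercise | (k=5,j=2): S=81.8089, (K−S)⁺=11.8711, hold=11.1240 ⇒ V=11.8711 exercise | (k=5,j=3): S=92.5205, (K−S)⁺=1.1595, hold=3.7079 ⇒ V=3.7079 continue | (k=5,j=4): S=104.6347, (K−S)⁺=0.0000, hold=0.5647 ⇒ V=0.5647 continue | (k=5,j=5): S=118.3350, (K−S)⁺=0.0000, hold=0.0000 ⇒ V=0.0000 continue  boundary S*=81.8089
step 4: (k=4,j=0): S=68.0212, (K−S)⁺=25.6588, hold=24.8293 ⇒ V=25.6588 exercise | (k=4,j=1): S=76.9275, (K−S)⁺=16.7525, hold=15.9229 ⇒ V=16.7525 exercise | (k=4,j=2): S=87.0000, (K−S)⁺=6.6800, hold=7.2578 ⇒ V=7.2578 continue | (k=4,j=3): S=98.3913, (K−S)⁺=0.0000, hold=1.9392 ⇒ V=1.9392 continue | (k=4,j=4): S=111.2742, (K−S)⁺=0.0000, hold=0.2479 ⇒ V=0.2479 continue  boundary S*=76.9275
step 3: (k=3,j=0): S=72.3374, (K−S)⁺=21.3426, hold=20.5131 ⇒ V=21.3426 exercise | (k=3,j=1): S=81.8089, (K−S)⁺=11.8711, hold=11.3606 ⇒ V=11.8711 exercise | (k=3,j=2): S=92.5205, (K−S)⁺=1.1595, hold=4.2563 ⇒ V=4.2563 continue | (k=3,j=3): S=104.6347, (K−S)⁺=0.0000, hold=0.9880 ⇒ V=0.9880 continue  boundary S*=81.8089
step 2: (k=2,j=0): S=76.9275, (K−S)⁺=16.7525, hold=15.9229 ⇒ V=16.7525 exercise | (k=2,j=1): S=87.0000, (K−S)⁺=6.6800, hold=7.5607 ⇒ V=7.5607 continue | (k=2,j=2): S=98.3913, (K−S)⁺=0.0000, hold=2.4137 ⇒ V=2.4137 continue  boundary S*=76.9275
step 1: (k=1,j=0): S=81.8089, (K−S)⁺=11.8711, hold=11.5279 ⇒ V=11.8711 exercise | (k=1,j=1): S=92.5205, (K−S)⁺=1.1595, hold=4.6513 ⇒ V=4.6513 continue  boundary S*=81.8089
step 0: (k=0,j=0): S=87.0000, (K−S)⁺=6.6800, hold=7.7788 ⇒ V=7.7788 continue  boundary S*=-

price = 7.7788
boundary = - 81.8089 76.9275 81.8089 76.9275 81.8089 76.9275 81.8089
tree:
7.7788
11.8711 4.6513
16.7525 7.5607 2.4137
21.3426 11.8711 4.2563 0.9880
25.6588 16.7525 7.2578 1.9392 0.2479
29.7175 21.3426 11.8711 3.7079 0.5647 0.0000
33.5341 25.6588 16.7525 6.8292 1.2867 0.0000 0.0000
37.1228 29.7175 21.3426 11.8711 2.9318 0.0000 0.0000 0.0000
40.4975 33.5341 25.6588 16.7525 6.6800 0.0000 0.0000 0.0000 0.0000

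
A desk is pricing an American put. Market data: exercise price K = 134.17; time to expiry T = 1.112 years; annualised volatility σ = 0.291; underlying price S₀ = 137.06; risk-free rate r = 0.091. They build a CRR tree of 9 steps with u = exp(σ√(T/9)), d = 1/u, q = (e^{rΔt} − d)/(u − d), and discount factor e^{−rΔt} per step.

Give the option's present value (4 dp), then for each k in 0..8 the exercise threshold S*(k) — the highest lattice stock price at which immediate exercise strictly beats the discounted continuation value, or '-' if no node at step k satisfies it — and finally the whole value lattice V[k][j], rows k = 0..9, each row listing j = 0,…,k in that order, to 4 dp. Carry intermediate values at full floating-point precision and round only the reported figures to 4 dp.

params: Δt=0.12356 u=1.10770 d=0.90277 q=0.52962 e^(-rΔt)=0.98882
t_9 payoffs: 79.5812 67.1894 51.9845 33.3280 10.4364 0.0000 0.0000 0.0000 0.0000 0.0000
t_8: node(8,0) S=60.4681 payoff=73.7019 vs cont=72.2018 → 73.7019 [stop]  node(8,1) S=74.1946 payoff=59.9754 vs cont=58.4753 → 59.9754 [stop]  node(8,2) S=91.0371 payoff=43.1329 vs cont=41.6328 → 43.1329 [stop]  node(8,3) S=111.7029 payoff=22.4671 vs cont=20.9670 → 22.4671 [stop]  node(8,4) S=137.0600 payoff=0.0000 vs cont=4.8541 → 4.8541 [wait]  node(8,5) S=168.1732 payoff=0.0000 vs cont=0.0000 → 0.0000 [wait]  node(8,6) S=206.3493 payoff=0.0000 vs cont=0.0000 → 0.0000 [wait]  node(8,7) S=253.1915 payoff=0.0000 vs cont=0.0000 → 0.0000 [wait]  node(8,8) S=310.6670 payoff=0.0000 vs cont=0.0000 → 0.0000 [wait]  ⇒ S*(8)=111.7029
t_7: node(7,0) S=66.9806 payoff=67.1894 vs cont=65.6893 → 67.1894 [stop]  node(7,1) S=82.1855 payoff=51.9845 vs cont=50.4844 → 51.9845 [stop]  node(7,2) S=100.8420 payoff=33.3280 vs cont=31.8279 → 33.3280 [stop]  node(7,3) S=123.7336 payoff=10.4364 vs cont=12.9919 → 12.9919 [wait]  node(7,4) S=151.8217 payoff=0.0000 vs cont=2.2577 → 2.2577 [wait]  node(7,5) S=186.2859 payoff=0.0000 vs cont=0.0000 → 0.0000 [wait]  node(7,6) S=228.5736 payoff=0.0000 vs cont=0.0000 → 0.0000 [wait]  node(7,7) S=280.4608 payoff=0.0000 vs cont=0.0000 → 0.0000 [wait]  ⇒ S*(7)=100.8420
t_6: node(6,0) S=74.1946 payoff=59.9754 vs cont=58.4753 → 59.9754 [stop]  node(6,1) S=91.0371 payoff=43.1329 vs cont=41.6328 → 43.1329 [stop]  node(6,2) S=111.7029 payoff=22.4671 vs cont=22.3053 → 22.4671 [stop]  node(6,3) S=137.0600 payoff=0.0000 vs cont=7.2251 → 7.2251 [wait]  node(6,4) S=168.1732 payoff=0.0000 vs cont=1.0501 → 1.0501 [wait]  node(6,5) S=206.3493 payoff=0.0000 vs cont=0.0000 → 0.0000 [wait]  node(6,6) S=253.1915 payoff=0.0000 vs cont=0.0000 → 0.0000 [wait]  ⇒ S*(6)=111.7029
t_5: node(5,0) S=82.1855 payoff=51.9845 vs cont=50.4844 → 51.9845 [stop]  node(5,1) S=100.8420 payoff=33.3280 vs cont=31.8279 → 33.3280 [stop]  node(5,2) S=123.7336 payoff=10.4364 vs cont=14.2336 → 14.2336 [wait]  node(5,3) S=151.8217 payoff=0.0000 vs cont=3.9105 → 3.9105 [wait]  node(5,4) S=186.2859 payoff=0.0000 vs cont=0.4884 → 0.4884 [wait]  node(5,5) S=228.5736 payoff=0.0000 vs cont=0.0000 → 0.0000 [wait]  ⇒ S*(5)=100.8420
t_4: node(4,0) S=91.0371 payoff=43.1329 vs cont=41.6328 → 43.1329 [stop]  node(4,1) S=111.7029 payoff=22.4671 vs cont=22.9556 → 22.9556 [wait]  node(4,2) S=137.0600 payoff=0.0000 vs cont=8.6682 → 8.6682 [wait]  node(4,3) S=168.1732 payoff=0.0000 vs cont=2.0746 → 2.0746 [wait]  node(4,4) S=206.3493 payoff=0.0000 vs cont=0.2272 → 0.2272 [wait]  ⇒ S*(4)=91.0371
t_3: node(3,0) S=100.8420 payoff=33.3280 vs cont=32.0837 → 33.3280 [stop]  node(3,1) S=123.7336 payoff=10.4364 vs cont=15.2166 → 15.2166 [wait]  node(3,2) S=151.8217 payoff=0.0000 vs cont=5.1182 → 5.1182 [wait]  node(3,3) S=186.2859 payoff=0.0000 vs cont=1.0839 → 1.0839 [wait]  ⇒ S*(3)=100.8420
t_2: node(2,0) S=111.7029 payoff=22.4671 vs cont=23.4704 → 23.4704 [wait]  node(2,1) S=137.0600 payoff=0.0000 vs cont=9.7579 → 9.7579 [wait]  node(2,2) S=168.1732 payoff=0.0000 vs cont=2.9482 → 2.9482 [wait]  ⇒ S*(2)=-
t_1: node(1,0) S=123.7336 payoff=10.4364 vs cont=16.0267 → 16.0267 [wait]  node(1,1) S=151.8217 payoff=0.0000 vs cont=6.0826 → 6.0826 [wait]  ⇒ S*(1)=-
t_0: node(0,0) S=137.0600 payoff=0.0000 vs cont=10.6397 → 10.6397 [wait]  ⇒ S*(0)=-

price = 10.6397
boundary = - - - 100.8420 91.0371 100.8420 111.7029 100.8420 111.7029
tree:
10.6397
16.0267 6.0826
23.4704 9.7579 2.9482
33.3280 15.2166 5.1182 1.0839
43.1329 22.9556 8.6682 2.0746 0.2272
51.9845 33.3280 14.2336 3.9105 0.4884 0.0000
59.9754 43.1329 22.4671 7.2251 1.0501 0.0000 0.0000
67.1894 51.9845 33.3280 12.9919 2.2577 0.0000 0.0000 0.0000
73.7019 59.9754 43.1329 22.4671 4.8541 0.0000 0.0000 0.0000 0.0000
79.5812 67.1894 51.9845 33.3280 10.4364 0.0000 0.0000 0.0000 0.0000 0.0000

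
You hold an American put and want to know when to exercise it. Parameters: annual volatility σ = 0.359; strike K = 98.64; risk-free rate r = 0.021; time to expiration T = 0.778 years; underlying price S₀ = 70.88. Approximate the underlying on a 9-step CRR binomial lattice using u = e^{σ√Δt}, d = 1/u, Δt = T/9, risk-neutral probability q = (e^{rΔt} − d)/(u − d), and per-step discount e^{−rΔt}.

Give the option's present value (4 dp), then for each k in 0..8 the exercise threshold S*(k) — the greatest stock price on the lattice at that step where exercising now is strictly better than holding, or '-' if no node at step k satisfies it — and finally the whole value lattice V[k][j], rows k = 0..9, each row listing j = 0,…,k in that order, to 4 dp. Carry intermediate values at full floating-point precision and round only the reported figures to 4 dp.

Δt=0.08644  u=1.11132  d=0.89983  q=0.48223  discount=0.99819
step 9 (expiry): payoffs max(K−S,0) = 71.2267 64.7835 56.8259 46.9980 34.8602 19.8694 1.3553 0.0000 0.0000 0.0000
step 8: (k=8,j=0): S=30.4650, (K−S)⁺=68.1750, hold=67.9961 ⇒ V=68.1750 exercise | (k=8,j=1): S=37.6255, (K−S)⁺=61.0145, hold=60.8356 ⇒ V=61.0145 exercise | (k=8,j=2): S=46.4689, (K−S)⁺=52.1711, hold=51.9922 ⇒ V=52.1711 exercise | (k=8,j=3): S=57.3909, (K−S)⁺=41.2491, hold=41.0702 ⇒ V=41.2491 exercise | (k=8,j=4): S=70.8800, (K−S)⁺=27.7600, hold=27.5811 ⇒ V=27.7600 exercise | (k=8,j=5): S=87.5395, (K−S)⁺=11.1005, hold=10.9216 ⇒ V=11.1005 exercise | (k=8,j=6): S=108.1147, (K−S)⁺=0.0000, hold=0.7005 ⇒ V=0.7005 continue | (k=8,j=7): S=133.5259, (K−S)⁺=0.0000, hold=0.0000 ⇒ V=0.0000 continue | (k=8,j=8): S=164.9096, (K−S)⁺=0.0000, hold=0.0000 ⇒ V=0.0000 continue  boundary S*=87.5395
step 7: (k=7,j=0): S=33.8565, (K−S)⁺=64.7835, hold=64.6046 ⇒ V=64.7835 exercise | (k=7,j=1): S=41.8141, (K−S)⁺=56.8259, hold=56.6470 ⇒ V=56.8259 exercise | (k=7,j=2): S=51.6420, (K−S)⁺=46.9980, hold=46.8191 ⇒ V=46.9980 exercise | (k=7,j=3): S=63.7798, (K−S)⁺=34.8602, hold=34.6813 ⇒ V=34.8602 exercise | (k=7,j=4): S=78.7706, (K−S)⁺=19.8694, hold=19.6905 ⇒ V=19.8694 exercise | (k=7,j=5): S=97.2847, (K−S)⁺=1.3553, hold=6.0743 ⇒ V=6.0743 continue | (k=7,j=6): S=120.1504, (K−S)⁺=0.0000, hold=0.3620 ⇒ V=0.3620 continue | (k=7,j=7): S=148.3904, (K−S)⁺=0.0000, hold=0.0000 ⇒ V=0.0000 continue  boundary S*=78.7706
step 6: (k=6,j=0): S=37.6255, (K−S)⁺=61.0145, hold=60.8356 ⇒ V=61.0145 exercise | (k=6,j=1): S=46.4689, (K−S)⁺=52.1711, hold=51.9922 ⇒ V=52.1711 exercise | (k=6,j=2): S=57.3909, (K−S)⁺=41.2491, hold=41.0702 ⇒ V=41.2491 exercise | (k=6,j=3): S=70.8800, (K−S)⁺=27.7600, hold=27.5811 ⇒ V=27.7600 exercise | (k=6,j=4): S=87.5395, (K−S)⁺=11.1005, hold=13.1930 ⇒ V=13.1930 continue | (k=6,j=5): S=108.1147, (K−S)⁺=0.0000, hold=3.3136 ⇒ V=3.3136 continue | (k=6,j=6): S=133.5259, (K−S)⁺=0.0000, hold=0.1871 ⇒ V=0.1871 continue  boundary S*=70.8800
step 5: (k=5,j=0): S=41.8141, (K−S)⁺=56.8259, hold=56.6470 ⇒ V=56.8259 exercise | (k=5,j=1): S=51.6420, (K−S)⁺=46.9980, hold=46.8191 ⇒ V=46.9980 exercise | (k=5,j=2): S=63.7798, (K−S)⁺=34.8602, hold=34.6813 ⇒ V=34.8602 exercise | (k=5,j=3): S=78.7706, (K−S)⁺=19.8694, hold=20.6978 ⇒ V=20.6978 continue | (k=5,j=4): S=97.2847, (K−S)⁺=1.3553, hold=8.4136 ⇒ V=8.4136 continue | (k=5,j=5): S=120.1504, (K−S)⁺=0.0000, hold=1.8027 ⇒ V=1.8027 continue  boundary S*=63.7798
step 4: (k=4,j=0): S=46.4689, (K−S)⁺=52.1711, hold=51.9922 ⇒ V=52.1711 exercise | (k=4,j=1): S=57.3909, (K−S)⁺=41.2491, hold=41.0702 ⇒ V=41.2491 exercise | (k=4,j=2): S=70.8800, (K−S)⁺=27.7600, hold=27.9798 ⇒ V=27.9798 continue | (k=4,j=3): S=87.5395, (K−S)⁺=11.1005, hold=14.7472 ⇒ V=14.7472 continue | (k=4,j=4): S=108.1147, (K−S)⁺=0.0000, hold=5.2162 ⇒ V=5.2162 continue  boundary S*=57.3909
step 3: (k=3,j=0): S=51.6420, (K−S)⁺=46.9980, hold=46.8191 ⇒ V=46.9980 exercise | (k=3,j=1): S=63.7798, (K−S)⁺=34.8602, hold=34.7871 ⇒ V=34.8602 exercise | (k=3,j=2): S=78.7706, (K−S)⁺=19.8694, hold=21.5595 ⇒ V=21.5595 continue | (k=3,j=3): S=97.2847, (K−S)⁺=1.3553, hold=10.1327 ⇒ V=10.1327 continue  boundary S*=63.7798
step 2: (k=2,j=0): S=57.3909, (K−S)⁺=41.2491, hold=41.0702 ⇒ V=41.2491 exercise | (k=2,j=1): S=70.8800, (K−S)⁺=27.7600, hold=28.3946 ⇒ V=28.3946 continue | (k=2,j=2): S=87.5395, (K−S)⁺=11.1005, hold=16.0201 ⇒ V=16.0201 continue  boundary S*=57.3909
step 1: (k=1,j=0): S=63.7798, (K−S)⁺=34.8602, hold=34.9867 ⇒ V=34.9867 continue | (k=1,j=1): S=78.7706, (K−S)⁺=19.8694, hold=22.3866 ⇒ V=22.3866 continue  boundary S*=-
step 0: (k=0,j=0): S=70.8800, (K−S)⁺=27.7600, hold=28.8582 ⇒ V=28.8582 continue  boundary S*=-

price = 28.8582
boundary = - - 57.3909 63.7798 57.3909 63.7798 70.8800 78.7706 87.5395
tree:
28.8582
34.9867 22.3866
41.2491 28.3946 16.0201
46.9980 34.8602 21.5595 10.1327
52.1711 41.2491 27.9798 14.7472 5.2162
56.8259 46.9980 34.8602 20.6978 8.4136 1.8027
61.0145 52.1711 41.2491 27.7600 13.1930 3.3136 0.1871
64.7835 56.8259 46.9980 34.8602 19.8694 6.0743 0.3620 0.0000
68.1750 61.0145 52.1711 41.2491 27.7600 11.1005 0.7005 0.0000 0.0000
71.2267 64.7835 56.8259 46.9980 34.8602 19.8694 1.3553 0.0000 0.0000 0.0000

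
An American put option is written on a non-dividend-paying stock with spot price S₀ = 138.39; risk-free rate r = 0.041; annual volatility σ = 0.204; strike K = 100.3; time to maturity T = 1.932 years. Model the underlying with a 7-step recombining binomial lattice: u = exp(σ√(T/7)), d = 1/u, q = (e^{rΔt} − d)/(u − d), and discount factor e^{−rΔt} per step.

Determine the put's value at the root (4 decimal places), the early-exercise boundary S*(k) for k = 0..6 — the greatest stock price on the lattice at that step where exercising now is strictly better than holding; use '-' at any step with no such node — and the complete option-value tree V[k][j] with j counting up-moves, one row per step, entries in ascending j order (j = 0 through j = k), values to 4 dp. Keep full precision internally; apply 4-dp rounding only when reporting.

price = 1.0319
boundary = - - - - - 80.9808 90.1418
tree:
1.0319
1.9483 0.2291
3.6159 0.4892 0.0000
6.5591 1.0442 0.0000 0.0000
11.5259 2.2291 0.0000 0.0000 0.0000
19.3192 4.7585 0.0000 0.0000 0.0000 0.0000
27.5493 10.1582 0.0000 0.0000 0.0000 0.0000 0.0000
34.9429 19.3192 0.0000 0.0000 0.0000 0.0000 0.0000 0.0000

Δt=0.27600, u=1.11313, d=0.89837, q=0.52622, disc=e^(-rΔt)=0.98875
k=7 terminal: V=max(K-S,0) → 34.9429 19.3192 0.0000 0.0000 0.0000 0.0000 0.0000 0.0000
k=6: j=0 S=72.7507 intr=27.5493 cont=26.4207 V=27.5493[EX]; j=1 S=90.1418 intr=10.1582 cont=9.0500 V=10.1582[EX]; j=2 S=111.6903 intr=0.0000 cont=0.0000 V=0.0000[hold]; j=3 S=138.3900 intr=0.0000 cont=0.0000 V=0.0000[hold]; j=4 S=171.4723 intr=0.0000 cont=0.0000 V=0.0000[hold]; j=5 S=212.4628 intr=0.0000 cont=0.0000 V=0.0000[hold]; j=6 S=263.2523 intr=0.0000 cont=0.0000 V=0.0000[hold]  S*(6)=90.1418
k=5: j=0 S=80.9808 intr=19.3192 cont=18.1906 V=19.3192[EX]; j=1 S=100.3393 intr=0.0000 cont=4.7585 V=4.7585[hold]; j=2 S=124.3255 intr=0.0000 cont=0.0000 V=0.0000[hold]; j=3 S=154.0456 intr=0.0000 cont=0.0000 V=0.0000[hold]; j=4 S=190.8703 intr=0.0000 cont=0.0000 V=0.0000[hold]; j=5 S=236.4980 intr=0.0000 cont=0.0000 V=0.0000[hold]  S*(5)=80.9808
k=4: j=0 S=90.1418 intr=10.1582 cont=11.5259 V=11.5259[hold]; j=1 S=111.6903 intr=0.0000 cont=2.2291 V=2.2291[hold]; j=2 S=138.3900 intr=0.0000 cont=0.0000 V=0.0000[hold]; j=3 S=171.4723 intr=0.0000 cont=0.0000 V=0.0000[hold]; j=4 S=212.4628 intr=0.0000 cont=0.0000 V=0.0000[hold]  S*(4)=-
k=3: j=0 S=100.3393 intr=0.0000 cont=6.5591 V=6.5591[hold]; j=1 S=124.3255 intr=0.0000 cont=1.0442 V=1.0442[hold]; j=2 S=154.0456 intr=0.0000 cont=0.0000 V=0.0000[hold]; j=3 S=190.8703 intr=0.0000 cont=0.0000 V=0.0000[hold]  S*(3)=-
k=2: j=0 S=111.6903 intr=0.0000 cont=3.6159 V=3.6159[hold]; j=1 S=138.3900 intr=0.0000 cont=0.4892 V=0.4892[hold]; j=2 S=171.4723 intr=0.0000 cont=0.0000 V=0.0000[hold]  S*(2)=-
k=1: j=0 S=124.3255 intr=0.0000 cont=1.9483 V=1.9483[hold]; j=1 S=154.0456 intr=0.0000 cont=0.2291 V=0.2291[hold]  S*(1)=-
k=0: j=0 S=138.3900 intr=0.0000 cont=1.0319 V=1.0319[hold]  S*(0)=-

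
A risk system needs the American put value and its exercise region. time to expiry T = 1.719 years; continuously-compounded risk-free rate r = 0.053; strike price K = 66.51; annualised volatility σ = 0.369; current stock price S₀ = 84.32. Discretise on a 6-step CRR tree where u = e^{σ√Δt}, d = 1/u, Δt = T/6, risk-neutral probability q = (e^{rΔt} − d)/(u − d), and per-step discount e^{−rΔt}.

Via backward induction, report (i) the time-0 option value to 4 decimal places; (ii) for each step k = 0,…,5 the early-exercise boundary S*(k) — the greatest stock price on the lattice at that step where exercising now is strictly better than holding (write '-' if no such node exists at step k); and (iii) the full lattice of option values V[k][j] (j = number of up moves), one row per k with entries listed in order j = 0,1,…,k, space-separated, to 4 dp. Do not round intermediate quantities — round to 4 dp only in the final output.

price = 5.7065
boundary = - - - - 38.2667 46.6228
tree:
5.7065
8.9764 2.4715
13.7082 4.3177 0.6215
20.1622 7.3996 1.2356 0.0000
28.2433 12.3570 2.4562 0.0000 0.0000
35.1018 19.8872 4.8827 0.0000 0.0000 0.0000
40.7310 28.2433 9.7064 0.0000 0.0000 0.0000 0.0000

Δt=0.28650, u=1.21837, d=0.82077, q=0.48926, disc=e^(-rΔt)=0.98493
k=6 terminal: V=max(K-S,0) → 40.7310 28.2433 9.7064 0.0000 0.0000 0.0000 0.0000
k=5: j=0 S=31.4082 intr=35.1018 cont=34.0995 V=35.1018[EX]; j=1 S=46.6228 intr=19.8872 cont=18.8849 V=19.8872[EX]; j=2 S=69.2075 intr=0.0000 cont=4.8827 V=4.8827[hold]; j=3 S=102.7325 intr=0.0000 cont=0.0000 V=0.0000[hold]; j=4 S=152.4975 intr=0.0000 cont=0.0000 V=0.0000[hold]; j=5 S=226.3694 intr=0.0000 cont=0.0000 V=0.0000[hold]  S*(5)=46.6228
k=4: j=0 S=38.2667 intr=28.2433 cont=27.2410 V=28.2433[EX]; j=1 S=56.8036 intr=9.7064 cont=12.3570 V=12.3570[hold]; j=2 S=84.3200 intr=0.0000 cont=2.4562 V=2.4562[hold]; j=3 S=125.1657 intr=0.0000 cont=0.0000 V=0.0000[hold]; j=4 S=185.7977 intr=0.0000 cont=0.0000 V=0.0000[hold]  S*(4)=38.2667
k=3: j=0 S=46.6228 intr=19.8872 cont=20.1622 V=20.1622[hold]; j=1 S=69.2075 intr=0.0000 cont=7.3996 V=7.3996[hold]; j=2 S=102.7325 intr=0.0000 cont=1.2356 V=1.2356[hold]; j=3 S=152.4975 intr=0.0000 cont=0.0000 V=0.0000[hold]  S*(3)=-
k=2: j=0 S=56.8036 intr=9.7064 cont=13.7082 V=13.7082[hold]; j=1 S=84.3200 intr=0.0000 cont=4.3177 V=4.3177[hold]; j=2 S=125.1657 intr=0.0000 cont=0.6215 V=0.6215[hold]  S*(2)=-
k=1: j=0 S=69.2075 intr=0.0000 cont=8.9764 V=8.9764[hold]; j=1 S=102.7325 intr=0.0000 cont=2.4715 V=2.4715[hold]  S*(1)=-
k=0: j=0 S=84.3200 intr=0.0000 cont=5.7065 V=5.7065[hold]  S*(0)=-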